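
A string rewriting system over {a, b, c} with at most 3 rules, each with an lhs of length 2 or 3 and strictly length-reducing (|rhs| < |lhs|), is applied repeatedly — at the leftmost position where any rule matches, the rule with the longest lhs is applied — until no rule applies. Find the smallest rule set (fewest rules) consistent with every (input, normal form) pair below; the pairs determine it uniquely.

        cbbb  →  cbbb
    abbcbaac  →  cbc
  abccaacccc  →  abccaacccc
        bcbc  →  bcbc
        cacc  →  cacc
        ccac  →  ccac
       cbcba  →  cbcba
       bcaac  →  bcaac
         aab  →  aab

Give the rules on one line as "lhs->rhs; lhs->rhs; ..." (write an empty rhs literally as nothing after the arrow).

abb->; baa->b

  | cbbb
  | abbcbaac => cbaac => cbc
  | abccaacccc
  | bcbc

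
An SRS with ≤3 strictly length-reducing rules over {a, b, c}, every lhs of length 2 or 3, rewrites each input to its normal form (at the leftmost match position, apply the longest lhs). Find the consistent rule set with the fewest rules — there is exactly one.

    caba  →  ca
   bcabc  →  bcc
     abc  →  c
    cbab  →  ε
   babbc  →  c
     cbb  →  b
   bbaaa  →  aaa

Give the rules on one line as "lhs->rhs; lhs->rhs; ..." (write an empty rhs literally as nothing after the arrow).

  | caba => ca
  | bcabc => bcc
  | abc => c
  | cbab => ab => ε

ab->; bb->; cb->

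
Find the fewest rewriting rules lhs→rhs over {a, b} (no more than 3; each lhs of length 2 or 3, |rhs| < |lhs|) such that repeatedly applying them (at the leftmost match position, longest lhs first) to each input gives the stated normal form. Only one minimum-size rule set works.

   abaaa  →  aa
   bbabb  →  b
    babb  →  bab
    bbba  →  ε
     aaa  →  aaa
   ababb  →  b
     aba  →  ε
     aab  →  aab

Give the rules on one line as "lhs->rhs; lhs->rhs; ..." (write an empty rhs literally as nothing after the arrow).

aba->; bb->b; bba->

  | abaaa => aa
  | bbabb => bb => b
  | babb => bab
  | bbba => bba => ε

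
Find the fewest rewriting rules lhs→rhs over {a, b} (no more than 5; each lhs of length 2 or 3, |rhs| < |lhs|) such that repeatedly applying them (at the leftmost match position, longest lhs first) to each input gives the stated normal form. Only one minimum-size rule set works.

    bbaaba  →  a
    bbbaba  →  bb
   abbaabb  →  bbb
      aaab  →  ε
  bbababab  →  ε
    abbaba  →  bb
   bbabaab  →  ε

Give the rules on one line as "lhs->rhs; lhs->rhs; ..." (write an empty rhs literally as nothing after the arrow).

aa->b; ab->; aba->bb; ba->a

  | bbaaba => baaba => aaba => bba => ba => a
  | bbbaba => bbaba => baba => aba => bb
  | abbaabb => baabb => aabb => bbb
  | aaab => bab => ab => ε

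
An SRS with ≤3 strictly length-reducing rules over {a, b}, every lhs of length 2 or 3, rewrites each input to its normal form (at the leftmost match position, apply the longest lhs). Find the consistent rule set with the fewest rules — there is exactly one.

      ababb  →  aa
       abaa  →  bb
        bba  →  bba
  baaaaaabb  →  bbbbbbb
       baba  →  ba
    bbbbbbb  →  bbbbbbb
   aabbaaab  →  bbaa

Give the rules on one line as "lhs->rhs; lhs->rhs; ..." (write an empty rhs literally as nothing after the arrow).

  | ababb => aabb => aab => aa
  | abaa => aaa => bb
  | bba
  | baaaaaabb => bbbaaabb => bbbbbbb

aaa->bb; ab->a; bab->b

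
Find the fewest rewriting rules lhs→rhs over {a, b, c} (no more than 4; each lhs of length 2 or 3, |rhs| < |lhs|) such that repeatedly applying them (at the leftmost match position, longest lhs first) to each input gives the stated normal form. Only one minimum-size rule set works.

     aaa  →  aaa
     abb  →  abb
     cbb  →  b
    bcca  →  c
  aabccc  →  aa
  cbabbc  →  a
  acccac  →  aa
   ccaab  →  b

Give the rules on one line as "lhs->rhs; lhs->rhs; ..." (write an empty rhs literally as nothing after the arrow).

  | aaa
  | abb
  | cbb => b
  | bcca => cca => c

ac->a; bc->c; ca->; cb->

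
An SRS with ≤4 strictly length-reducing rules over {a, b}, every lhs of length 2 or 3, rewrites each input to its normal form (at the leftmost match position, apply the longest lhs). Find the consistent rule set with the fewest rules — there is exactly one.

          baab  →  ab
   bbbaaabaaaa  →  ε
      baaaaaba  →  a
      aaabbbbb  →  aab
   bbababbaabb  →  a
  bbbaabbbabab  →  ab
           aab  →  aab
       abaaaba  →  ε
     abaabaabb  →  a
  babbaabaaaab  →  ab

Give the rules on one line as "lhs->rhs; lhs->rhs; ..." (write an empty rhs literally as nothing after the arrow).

aaa->; ba->; bab->; bb->a

  | baab => ab
  | bbbaaabaaaa => abaaabaaaa => aaabaaaa => baaaa => aaa => ε
  | baaaaaba => aaaaba => aba => a
  | aaabbbbb => bbbbb => abbb => aab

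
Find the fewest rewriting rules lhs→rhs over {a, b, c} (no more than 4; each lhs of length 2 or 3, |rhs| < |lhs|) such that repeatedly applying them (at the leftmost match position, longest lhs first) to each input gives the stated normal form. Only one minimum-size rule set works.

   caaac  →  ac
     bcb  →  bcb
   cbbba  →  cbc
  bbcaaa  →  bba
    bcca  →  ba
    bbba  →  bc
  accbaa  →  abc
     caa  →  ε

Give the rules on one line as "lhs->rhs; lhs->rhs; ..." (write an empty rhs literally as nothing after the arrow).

  | caaac => ccac => ac
  | bcb
  | cbbba => cbaa => cbc
  | bbcaaa => bbcca => bba

aa->c; bbb->ba; cc->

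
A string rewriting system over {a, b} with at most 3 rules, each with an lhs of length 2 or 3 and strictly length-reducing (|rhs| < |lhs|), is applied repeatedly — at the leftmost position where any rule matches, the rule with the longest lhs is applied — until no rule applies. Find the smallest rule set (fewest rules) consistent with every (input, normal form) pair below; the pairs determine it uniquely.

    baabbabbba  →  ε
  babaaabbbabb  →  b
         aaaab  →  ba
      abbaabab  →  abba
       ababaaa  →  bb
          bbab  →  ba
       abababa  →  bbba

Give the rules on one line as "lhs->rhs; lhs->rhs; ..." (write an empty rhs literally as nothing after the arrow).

  | baabbabbba => bbbabbba => bbabba => baba => aa => ε
  | babaaabbbabb => aaaabbbabb => bbabbbabb => babbabb => ababb => aab => b
  | aaaab => bbab => ba
  | abbaabab => abbbab => abba

aa->; aaa->bb; bab->a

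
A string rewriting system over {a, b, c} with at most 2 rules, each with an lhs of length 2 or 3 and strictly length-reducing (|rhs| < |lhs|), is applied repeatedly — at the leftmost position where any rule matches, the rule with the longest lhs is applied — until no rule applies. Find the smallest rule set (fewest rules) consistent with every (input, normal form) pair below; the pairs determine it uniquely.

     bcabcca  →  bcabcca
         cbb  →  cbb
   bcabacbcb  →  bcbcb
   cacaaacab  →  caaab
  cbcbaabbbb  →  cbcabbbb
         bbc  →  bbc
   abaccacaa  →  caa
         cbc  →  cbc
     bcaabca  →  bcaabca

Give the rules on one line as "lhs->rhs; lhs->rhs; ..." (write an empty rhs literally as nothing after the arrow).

ac->; ba->

  | bcabcca
  | cbb
  | bcabacbcb => bcacbcb => bcbcb
  | cacaaacab => caaacab => caaab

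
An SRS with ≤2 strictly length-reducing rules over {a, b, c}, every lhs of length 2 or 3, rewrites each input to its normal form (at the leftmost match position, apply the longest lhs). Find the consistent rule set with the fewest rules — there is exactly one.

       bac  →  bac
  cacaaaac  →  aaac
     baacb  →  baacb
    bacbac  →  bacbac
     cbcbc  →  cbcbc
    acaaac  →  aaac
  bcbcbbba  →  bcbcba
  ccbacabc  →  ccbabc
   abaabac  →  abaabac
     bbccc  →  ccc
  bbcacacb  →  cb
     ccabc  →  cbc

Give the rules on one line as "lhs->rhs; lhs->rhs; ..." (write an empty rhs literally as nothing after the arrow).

bb->; ca->

  | bac
  | cacaaaac => caaaac => aaac
  | baacb
  | bacbac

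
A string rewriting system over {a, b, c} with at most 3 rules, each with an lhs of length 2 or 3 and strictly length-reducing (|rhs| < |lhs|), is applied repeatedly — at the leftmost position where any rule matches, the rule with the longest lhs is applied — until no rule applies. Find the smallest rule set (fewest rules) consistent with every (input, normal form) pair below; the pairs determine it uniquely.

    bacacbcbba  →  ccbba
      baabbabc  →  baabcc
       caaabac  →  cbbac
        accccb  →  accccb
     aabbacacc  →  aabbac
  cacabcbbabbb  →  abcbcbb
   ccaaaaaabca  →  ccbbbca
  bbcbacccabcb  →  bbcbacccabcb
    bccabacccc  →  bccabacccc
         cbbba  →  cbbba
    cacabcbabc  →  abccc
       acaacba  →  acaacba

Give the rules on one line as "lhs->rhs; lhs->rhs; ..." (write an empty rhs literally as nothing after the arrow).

  | bacacbcbba => babcbba => ccbba
  | baabbabc => baabcc
  | caaabac => cbbac
  | accccb

aaa->b; bab->c; cac->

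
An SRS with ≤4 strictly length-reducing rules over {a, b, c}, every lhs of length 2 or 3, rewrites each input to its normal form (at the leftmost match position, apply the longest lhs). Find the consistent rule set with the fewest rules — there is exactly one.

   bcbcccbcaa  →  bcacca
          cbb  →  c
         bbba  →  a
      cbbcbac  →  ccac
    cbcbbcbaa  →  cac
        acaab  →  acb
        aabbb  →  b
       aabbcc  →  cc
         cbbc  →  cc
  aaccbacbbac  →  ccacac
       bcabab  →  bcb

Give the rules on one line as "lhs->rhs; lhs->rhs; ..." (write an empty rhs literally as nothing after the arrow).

aa->; ba->a; bb->; cbc->ca

  | bcbcccbcaa => bcaccbcaa => bcaccaaa => bcacca
  | cbb => c
  | bbba => ba => a
  | cbbcbac => ccbac => ccac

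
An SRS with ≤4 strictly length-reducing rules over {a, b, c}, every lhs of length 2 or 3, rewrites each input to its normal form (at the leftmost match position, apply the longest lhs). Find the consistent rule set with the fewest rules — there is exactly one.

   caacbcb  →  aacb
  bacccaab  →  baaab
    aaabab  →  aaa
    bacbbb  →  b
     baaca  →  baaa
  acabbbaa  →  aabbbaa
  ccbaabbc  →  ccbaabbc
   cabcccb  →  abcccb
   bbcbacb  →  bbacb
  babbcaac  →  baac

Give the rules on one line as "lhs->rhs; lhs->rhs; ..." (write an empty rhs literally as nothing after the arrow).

bab->; bcb->b; ca->a; cbb->b

  | caacbcb => aacbcb => aacb
  | bacccaab => baccaab => bacaab => baaab
  | aaabab => aaa
  | bacbbb => babb => b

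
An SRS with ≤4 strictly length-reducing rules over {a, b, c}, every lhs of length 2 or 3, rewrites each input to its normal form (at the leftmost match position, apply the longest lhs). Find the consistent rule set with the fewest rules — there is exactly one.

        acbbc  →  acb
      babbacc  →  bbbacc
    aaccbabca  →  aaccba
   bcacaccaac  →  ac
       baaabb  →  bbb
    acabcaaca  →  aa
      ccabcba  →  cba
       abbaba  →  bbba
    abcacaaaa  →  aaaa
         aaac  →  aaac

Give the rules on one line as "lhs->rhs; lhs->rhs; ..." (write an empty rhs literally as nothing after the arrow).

ab->b; bc->; ca->

  | acbbc => acb
  | babbacc => bbbacc
  | aaccbabca => aaccbbca => aaccba
  | bcacaccaac => acaccaac => accaac => acac => ac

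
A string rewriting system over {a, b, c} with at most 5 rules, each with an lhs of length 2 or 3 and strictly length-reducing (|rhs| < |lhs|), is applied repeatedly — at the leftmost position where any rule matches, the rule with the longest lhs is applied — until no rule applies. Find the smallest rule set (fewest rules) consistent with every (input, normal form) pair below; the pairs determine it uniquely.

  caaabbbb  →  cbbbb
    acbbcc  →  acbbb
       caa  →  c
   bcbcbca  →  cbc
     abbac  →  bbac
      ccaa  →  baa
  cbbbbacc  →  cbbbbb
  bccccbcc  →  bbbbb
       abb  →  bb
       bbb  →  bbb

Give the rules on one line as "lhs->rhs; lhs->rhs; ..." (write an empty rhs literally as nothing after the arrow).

  | caaabbbb => caabbbb => cabbbb => cbbbb
  | acbbcc => acbbb
  | caa => ca => c
  | bcbcbca => cbca => cbc

ab->b; bcb->; ca->c; cc->b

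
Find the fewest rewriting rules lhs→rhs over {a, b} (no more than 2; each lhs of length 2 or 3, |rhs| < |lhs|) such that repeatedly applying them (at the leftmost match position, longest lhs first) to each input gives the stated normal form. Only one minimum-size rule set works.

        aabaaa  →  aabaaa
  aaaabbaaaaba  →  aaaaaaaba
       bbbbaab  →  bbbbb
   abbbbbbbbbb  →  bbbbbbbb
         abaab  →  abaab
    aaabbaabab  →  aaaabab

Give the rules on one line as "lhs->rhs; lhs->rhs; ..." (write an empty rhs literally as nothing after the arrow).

  | aabaaa
  | aaaabbaaaaba => aaaaaaaba
  | bbbbaab => bbbbab => bbbbb
  | abbbbbbbbbb => bbbbbbbb

abb->; bba->bb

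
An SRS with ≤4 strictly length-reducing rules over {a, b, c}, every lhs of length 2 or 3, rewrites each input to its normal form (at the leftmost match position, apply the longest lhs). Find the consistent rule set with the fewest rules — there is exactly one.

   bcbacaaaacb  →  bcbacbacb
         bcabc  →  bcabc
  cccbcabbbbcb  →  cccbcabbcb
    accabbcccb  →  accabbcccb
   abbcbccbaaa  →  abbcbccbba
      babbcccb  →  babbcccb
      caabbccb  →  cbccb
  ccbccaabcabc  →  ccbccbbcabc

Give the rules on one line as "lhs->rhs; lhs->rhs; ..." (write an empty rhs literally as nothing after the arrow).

aa->b; aac->ac; bbb->b

  | bcbacaaaacb => bcbacbaacb => bcbacbacb
  | bcabc
  | cccbcabbbbcb => cccbcabbcb
  | accabbcccb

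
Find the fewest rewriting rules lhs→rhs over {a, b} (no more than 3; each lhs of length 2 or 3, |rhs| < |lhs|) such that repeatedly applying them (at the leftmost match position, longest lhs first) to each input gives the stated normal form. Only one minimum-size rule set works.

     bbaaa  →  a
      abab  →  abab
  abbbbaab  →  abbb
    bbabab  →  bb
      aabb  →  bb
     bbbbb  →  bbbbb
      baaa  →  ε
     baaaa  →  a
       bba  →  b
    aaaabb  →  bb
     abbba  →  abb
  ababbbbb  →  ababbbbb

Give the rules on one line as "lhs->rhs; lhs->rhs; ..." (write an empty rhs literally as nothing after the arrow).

aa->; baa->a; bba->b

  | bbaaa => baa => a
  | abab
  | abbbbaab => abbbab => abbb
  | bbabab => bbab => bb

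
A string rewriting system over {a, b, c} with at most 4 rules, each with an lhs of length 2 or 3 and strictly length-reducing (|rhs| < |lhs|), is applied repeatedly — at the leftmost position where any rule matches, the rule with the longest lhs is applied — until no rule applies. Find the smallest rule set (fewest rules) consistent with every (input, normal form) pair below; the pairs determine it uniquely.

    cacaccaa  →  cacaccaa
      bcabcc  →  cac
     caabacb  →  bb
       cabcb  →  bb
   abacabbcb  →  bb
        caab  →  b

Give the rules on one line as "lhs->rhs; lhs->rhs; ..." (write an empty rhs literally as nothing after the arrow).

  | cacaccaa
  | bcabcc => bcbcc => bbcc => cac
  | caabacb => cabacb => cbacb => bacb => bab => bb
  | cabcb => cbcb => bcb => bb

ab->b; bbc->ca; cb->b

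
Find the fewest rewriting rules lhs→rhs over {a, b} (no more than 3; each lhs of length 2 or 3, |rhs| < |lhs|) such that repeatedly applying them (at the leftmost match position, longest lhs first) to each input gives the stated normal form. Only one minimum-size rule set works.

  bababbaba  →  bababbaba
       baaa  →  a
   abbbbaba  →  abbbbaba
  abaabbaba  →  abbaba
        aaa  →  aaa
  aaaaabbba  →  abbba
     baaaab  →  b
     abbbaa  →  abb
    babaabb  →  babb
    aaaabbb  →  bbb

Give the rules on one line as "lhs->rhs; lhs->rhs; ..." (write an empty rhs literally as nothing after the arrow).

aab->b; baa->

  | bababbaba
  | baaa => a
  | abbbbaba
  | abaabbaba => abbaba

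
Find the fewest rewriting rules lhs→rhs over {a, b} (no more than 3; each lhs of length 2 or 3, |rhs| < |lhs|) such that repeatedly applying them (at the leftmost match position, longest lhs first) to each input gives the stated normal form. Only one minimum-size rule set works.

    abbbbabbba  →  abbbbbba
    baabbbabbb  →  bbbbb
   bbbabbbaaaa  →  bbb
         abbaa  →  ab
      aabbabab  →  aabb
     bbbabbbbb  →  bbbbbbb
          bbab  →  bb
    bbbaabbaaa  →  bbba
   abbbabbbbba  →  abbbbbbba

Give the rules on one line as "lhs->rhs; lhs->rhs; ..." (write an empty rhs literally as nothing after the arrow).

baa->; bab->b

  | abbbbabbba => abbbbbba
  | baabbbabbb => bbbabbb => bbbbb
  | bbbabbbaaaa => bbbbbaaaa => bbbbaa => bbb
  | abbaa => ab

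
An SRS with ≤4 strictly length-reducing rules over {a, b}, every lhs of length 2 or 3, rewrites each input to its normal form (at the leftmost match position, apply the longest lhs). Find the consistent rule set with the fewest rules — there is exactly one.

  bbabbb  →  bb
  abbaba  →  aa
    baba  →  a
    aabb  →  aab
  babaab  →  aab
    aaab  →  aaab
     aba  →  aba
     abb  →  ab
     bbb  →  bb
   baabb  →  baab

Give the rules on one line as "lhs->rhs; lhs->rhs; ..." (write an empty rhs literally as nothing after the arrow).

abb->ab; bab->; bbb->bb

  | bbabbb => bbb => bb
  | abbaba => ababa => aa
  | baba => a
  | aabb => aab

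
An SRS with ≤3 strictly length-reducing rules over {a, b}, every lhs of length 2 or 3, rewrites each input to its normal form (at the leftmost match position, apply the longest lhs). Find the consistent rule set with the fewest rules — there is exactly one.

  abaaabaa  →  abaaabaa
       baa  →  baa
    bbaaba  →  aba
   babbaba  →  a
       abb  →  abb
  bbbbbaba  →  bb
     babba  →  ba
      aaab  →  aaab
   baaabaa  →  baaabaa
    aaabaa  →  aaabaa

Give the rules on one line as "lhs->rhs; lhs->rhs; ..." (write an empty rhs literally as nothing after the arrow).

  | abaaabaa
  | baa
  | bbaaba => aba
  | babbaba => baba => a

bab->; bba->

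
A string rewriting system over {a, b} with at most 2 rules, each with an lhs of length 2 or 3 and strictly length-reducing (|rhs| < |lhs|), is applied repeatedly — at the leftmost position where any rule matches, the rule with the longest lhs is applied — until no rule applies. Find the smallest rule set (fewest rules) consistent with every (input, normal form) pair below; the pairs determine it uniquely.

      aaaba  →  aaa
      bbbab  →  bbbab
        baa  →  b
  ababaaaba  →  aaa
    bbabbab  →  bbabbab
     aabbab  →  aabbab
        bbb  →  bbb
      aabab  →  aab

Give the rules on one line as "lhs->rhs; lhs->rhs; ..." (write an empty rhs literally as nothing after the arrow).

  | aaaba => aaa
  | bbbab
  | baa => b
  | ababaaaba => abaaaba => aaaba => aaa

aba->a; baa->b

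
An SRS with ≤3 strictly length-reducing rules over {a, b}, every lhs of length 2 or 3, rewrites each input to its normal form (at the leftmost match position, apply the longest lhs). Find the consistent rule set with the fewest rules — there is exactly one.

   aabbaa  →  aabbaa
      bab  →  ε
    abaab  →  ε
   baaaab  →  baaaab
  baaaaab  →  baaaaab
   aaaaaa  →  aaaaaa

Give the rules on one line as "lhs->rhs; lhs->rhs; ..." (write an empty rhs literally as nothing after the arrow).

  | aabbaa
  | bab => ε
  | abaab => bab => ε
  | baaaab

aba->b; bab->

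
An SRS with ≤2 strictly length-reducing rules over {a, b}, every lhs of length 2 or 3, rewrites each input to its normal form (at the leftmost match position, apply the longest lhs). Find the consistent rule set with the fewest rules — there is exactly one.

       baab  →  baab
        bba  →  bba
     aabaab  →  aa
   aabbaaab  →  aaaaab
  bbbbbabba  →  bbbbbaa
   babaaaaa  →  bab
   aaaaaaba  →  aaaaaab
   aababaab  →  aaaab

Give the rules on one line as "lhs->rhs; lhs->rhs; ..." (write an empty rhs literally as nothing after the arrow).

aba->ab; abb->a

  | baab
  | bba
  | aabaab => aabab => aabb => aa
  | aabbaaab => aaaaab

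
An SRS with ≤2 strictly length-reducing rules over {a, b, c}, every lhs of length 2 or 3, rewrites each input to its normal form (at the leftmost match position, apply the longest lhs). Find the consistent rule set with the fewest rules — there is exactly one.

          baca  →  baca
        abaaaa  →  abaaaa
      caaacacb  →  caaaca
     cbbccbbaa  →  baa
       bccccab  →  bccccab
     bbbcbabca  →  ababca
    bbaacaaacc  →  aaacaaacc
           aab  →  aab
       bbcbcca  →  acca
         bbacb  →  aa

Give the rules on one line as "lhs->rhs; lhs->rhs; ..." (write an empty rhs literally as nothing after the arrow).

  | baca
  | abaaaa
  | caaacacb => caaaca
  | cbbccbbaa => bccbbaa => bcbaa => baa

bb->a; cb->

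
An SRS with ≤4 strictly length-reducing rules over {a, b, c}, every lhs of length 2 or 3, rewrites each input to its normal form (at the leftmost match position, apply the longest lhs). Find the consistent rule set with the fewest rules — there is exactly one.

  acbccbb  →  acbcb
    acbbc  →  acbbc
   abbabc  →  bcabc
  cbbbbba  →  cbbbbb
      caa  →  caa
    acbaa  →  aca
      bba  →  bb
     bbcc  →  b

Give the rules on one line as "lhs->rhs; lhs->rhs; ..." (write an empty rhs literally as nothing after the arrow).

  | acbccbb => acabbb => acbcb
  | acbbc
  | abbabc => bcabc
  | cbbbbba => cbbbbb

abb->bc; ba->; bba->bb; bcc->ab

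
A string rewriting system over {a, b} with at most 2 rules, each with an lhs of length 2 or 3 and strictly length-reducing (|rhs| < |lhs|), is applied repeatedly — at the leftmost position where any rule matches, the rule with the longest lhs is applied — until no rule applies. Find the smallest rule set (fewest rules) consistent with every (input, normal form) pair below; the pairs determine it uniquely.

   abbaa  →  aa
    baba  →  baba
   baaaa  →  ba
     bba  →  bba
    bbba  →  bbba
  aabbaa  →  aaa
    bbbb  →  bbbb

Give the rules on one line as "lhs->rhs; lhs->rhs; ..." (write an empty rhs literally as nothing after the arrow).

abb->; baa->ba

  | abbaa => aa
  | baba
  | baaaa => baaa => baa => ba
  | bba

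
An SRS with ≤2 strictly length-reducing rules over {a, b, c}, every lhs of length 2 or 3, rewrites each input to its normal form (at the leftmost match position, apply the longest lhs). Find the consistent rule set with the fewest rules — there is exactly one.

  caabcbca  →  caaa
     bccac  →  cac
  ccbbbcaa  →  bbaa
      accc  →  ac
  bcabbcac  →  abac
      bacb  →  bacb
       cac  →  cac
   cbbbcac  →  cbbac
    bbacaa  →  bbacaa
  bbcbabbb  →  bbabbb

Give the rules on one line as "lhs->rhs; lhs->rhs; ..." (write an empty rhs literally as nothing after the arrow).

  | caabcbca => caabca => caaa
  | bccac => cac
  | ccbbbcaa => bbbcaa => bbaa
  | accc => ac

bc->; cc->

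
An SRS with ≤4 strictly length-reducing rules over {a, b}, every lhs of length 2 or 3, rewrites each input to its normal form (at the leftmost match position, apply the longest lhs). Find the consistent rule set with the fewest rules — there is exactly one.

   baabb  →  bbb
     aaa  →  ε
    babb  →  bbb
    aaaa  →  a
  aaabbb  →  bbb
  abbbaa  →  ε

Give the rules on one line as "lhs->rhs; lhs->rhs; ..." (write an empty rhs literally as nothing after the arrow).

aaa->; ab->a; ba->b

  | baabb => babb => bbb
  | aaa => ε
  | babb => bbb
  | aaaa => a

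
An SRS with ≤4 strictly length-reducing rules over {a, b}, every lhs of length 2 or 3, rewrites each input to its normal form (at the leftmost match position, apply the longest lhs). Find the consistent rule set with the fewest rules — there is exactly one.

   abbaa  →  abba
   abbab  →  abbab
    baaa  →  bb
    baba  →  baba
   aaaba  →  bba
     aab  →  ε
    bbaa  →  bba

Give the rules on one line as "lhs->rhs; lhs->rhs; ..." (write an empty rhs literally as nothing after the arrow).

aa->a; aaa->b; aab->

  | abbaa => abba
  | abbab
  | baaa => bb
  | baba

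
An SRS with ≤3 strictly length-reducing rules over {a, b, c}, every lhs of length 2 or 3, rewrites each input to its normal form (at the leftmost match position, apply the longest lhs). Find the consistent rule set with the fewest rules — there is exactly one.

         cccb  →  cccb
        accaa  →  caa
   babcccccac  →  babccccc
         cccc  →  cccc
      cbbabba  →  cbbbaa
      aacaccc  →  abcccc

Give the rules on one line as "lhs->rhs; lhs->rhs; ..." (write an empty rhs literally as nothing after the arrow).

  | cccb
  | accaa => caa
  | babcccccac => babccccc
  | cccc

abb->ba; ac->; aca->bc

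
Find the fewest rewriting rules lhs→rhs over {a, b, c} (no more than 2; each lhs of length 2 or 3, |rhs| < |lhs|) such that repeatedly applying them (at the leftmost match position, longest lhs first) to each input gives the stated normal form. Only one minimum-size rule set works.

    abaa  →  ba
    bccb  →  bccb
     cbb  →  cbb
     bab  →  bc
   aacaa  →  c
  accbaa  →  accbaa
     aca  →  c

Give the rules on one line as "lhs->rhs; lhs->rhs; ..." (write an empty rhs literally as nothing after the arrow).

  | abaa => caa => ba
  | bccb
  | cbb
  | bab => bc

ab->c; ca->b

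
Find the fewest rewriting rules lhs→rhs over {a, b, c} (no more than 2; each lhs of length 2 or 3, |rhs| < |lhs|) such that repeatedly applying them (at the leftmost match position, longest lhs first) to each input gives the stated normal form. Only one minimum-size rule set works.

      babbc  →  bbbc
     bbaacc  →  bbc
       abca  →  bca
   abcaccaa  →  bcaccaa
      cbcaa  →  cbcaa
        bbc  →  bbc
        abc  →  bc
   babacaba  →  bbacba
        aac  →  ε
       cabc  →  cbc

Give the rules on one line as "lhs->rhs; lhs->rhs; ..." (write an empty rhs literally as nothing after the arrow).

  | babbc => bbbc
  | bbaacc => bbc
  | abca => bca
  | abcaccaa => bcaccaa

aac->; ab->b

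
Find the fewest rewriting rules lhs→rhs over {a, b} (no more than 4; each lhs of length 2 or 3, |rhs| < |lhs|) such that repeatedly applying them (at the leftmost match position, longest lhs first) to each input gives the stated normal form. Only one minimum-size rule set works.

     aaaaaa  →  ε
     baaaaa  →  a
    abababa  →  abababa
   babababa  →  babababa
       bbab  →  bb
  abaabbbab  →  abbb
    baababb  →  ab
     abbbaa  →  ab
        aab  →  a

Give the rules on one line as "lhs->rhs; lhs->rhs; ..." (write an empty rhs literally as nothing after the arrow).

aa->; aab->a; baa->aa; bba->b

  | aaaaaa => aaaa => aa => ε
  | baaaaa => aaaaa => aaa => a
  | abababa
  | babababa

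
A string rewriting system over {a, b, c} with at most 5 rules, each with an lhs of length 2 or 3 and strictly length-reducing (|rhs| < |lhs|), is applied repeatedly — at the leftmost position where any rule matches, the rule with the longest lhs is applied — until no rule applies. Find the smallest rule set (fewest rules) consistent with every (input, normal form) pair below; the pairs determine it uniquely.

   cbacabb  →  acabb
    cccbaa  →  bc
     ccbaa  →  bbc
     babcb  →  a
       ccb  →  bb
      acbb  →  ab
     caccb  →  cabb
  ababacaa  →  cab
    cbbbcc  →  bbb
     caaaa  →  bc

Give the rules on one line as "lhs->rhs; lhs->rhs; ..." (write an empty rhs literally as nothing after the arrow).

aa->c; bab->a; cb->; cc->b

  | cbacabb => acabb
  | cccbaa => bcbaa => baa => bc
  | ccbaa => bbaa => bbc
  | babcb => acb => a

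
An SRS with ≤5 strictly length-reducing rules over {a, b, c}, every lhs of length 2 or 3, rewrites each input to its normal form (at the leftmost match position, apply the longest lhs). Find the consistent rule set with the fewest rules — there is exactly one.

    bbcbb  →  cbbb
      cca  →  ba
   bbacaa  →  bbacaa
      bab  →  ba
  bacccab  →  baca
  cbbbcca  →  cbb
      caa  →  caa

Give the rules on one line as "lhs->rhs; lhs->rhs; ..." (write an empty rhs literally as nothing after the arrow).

ab->a; bbc->cb; bca->c; cc->b

  | bbcbb => cbbb
  | cca => ba
  | bbacaa
  | bab => ba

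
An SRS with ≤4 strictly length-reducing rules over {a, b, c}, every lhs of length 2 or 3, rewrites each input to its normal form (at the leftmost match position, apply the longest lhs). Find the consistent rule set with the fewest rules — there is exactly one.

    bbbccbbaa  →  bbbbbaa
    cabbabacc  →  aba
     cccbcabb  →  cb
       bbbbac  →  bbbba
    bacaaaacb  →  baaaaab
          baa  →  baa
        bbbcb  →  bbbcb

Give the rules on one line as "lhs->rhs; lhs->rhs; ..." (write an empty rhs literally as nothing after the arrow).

  | bbbccbbaa => bbbbbaa
  | cabbabacc => ccabacc => abacc => abac => aba
  | cccbcabb => cbcabb => cbcc => cb
  | bbbbac => bbbba

abb->c; ac->a; cc->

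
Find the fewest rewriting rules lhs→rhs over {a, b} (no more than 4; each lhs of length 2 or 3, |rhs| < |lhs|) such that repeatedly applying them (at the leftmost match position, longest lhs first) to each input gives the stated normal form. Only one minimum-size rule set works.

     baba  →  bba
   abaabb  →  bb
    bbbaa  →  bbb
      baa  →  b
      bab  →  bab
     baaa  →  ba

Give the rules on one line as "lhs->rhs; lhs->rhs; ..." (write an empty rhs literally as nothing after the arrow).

  | baba => bba
  | abaabb => baabb => bb
  | bbbaa => bbb
  | baa => b

aa->; aab->; aba->ba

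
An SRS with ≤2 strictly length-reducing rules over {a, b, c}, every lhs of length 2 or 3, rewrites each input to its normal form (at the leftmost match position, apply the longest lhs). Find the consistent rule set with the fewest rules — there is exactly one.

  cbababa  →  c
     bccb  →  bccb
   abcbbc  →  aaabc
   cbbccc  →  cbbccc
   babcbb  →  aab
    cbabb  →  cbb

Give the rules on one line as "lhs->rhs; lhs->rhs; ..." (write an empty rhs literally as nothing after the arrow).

  | cbababa => cbaba => cba => c
  | bccb
  | abcbbc => aaabc
  | cbbccc

ba->; bcb->aa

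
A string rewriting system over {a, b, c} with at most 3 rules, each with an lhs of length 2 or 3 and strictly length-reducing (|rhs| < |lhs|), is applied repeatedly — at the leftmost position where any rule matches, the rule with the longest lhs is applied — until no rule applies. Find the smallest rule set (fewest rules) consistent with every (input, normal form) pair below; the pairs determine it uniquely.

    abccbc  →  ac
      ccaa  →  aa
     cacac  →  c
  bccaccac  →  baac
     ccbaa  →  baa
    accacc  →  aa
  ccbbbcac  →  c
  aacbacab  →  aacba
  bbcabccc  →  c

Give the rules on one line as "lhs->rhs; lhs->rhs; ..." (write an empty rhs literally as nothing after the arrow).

bb->; ca->b; cc->

  | abccbc => abbc => ac
  | ccaa => aa
  | cacac => bcac => bbc => c
  | bccaccac => baccac => baac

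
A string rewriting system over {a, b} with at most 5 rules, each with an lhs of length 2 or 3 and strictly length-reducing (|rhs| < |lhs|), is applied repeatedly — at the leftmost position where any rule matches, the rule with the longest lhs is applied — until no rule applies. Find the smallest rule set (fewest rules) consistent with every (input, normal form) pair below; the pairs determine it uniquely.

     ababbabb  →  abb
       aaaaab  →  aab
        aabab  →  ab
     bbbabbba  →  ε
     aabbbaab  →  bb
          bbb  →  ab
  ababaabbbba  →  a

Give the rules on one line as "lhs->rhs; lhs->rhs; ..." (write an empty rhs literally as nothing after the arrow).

  | ababbabb => bbabb => bbbb => abb
  | aaaaab => aab
  | aabab => ab
  | bbbabbba => ababbba => bbba => aba => ε

aaa->; aba->; ba->b; bbb->ab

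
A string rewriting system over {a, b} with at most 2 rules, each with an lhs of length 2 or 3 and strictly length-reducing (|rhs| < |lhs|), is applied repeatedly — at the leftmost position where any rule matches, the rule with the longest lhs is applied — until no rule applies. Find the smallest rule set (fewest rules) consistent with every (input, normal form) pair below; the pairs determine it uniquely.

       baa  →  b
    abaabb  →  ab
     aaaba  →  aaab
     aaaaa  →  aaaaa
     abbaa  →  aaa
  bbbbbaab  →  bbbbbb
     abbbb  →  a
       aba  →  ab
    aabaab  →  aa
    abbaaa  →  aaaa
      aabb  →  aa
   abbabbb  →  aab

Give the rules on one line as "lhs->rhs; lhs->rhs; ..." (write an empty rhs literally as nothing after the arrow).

abb->a; ba->b

  | baa => ba => b
  | abaabb => ababb => abbb => ab
  | aaaba => aaab
  | aaaaa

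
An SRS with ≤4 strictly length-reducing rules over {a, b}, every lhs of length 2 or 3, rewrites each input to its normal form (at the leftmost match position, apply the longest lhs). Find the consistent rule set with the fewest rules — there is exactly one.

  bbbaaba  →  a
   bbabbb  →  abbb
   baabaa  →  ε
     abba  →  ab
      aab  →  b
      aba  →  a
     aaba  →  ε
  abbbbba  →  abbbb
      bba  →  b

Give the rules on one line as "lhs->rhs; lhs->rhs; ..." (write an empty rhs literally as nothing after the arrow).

aa->; ba->; bab->ab

  | bbbaaba => bbaba => baba => aba => a
  | bbabbb => babbb => abbb
  | baabaa => abaa => aa => ε
  | abba => ab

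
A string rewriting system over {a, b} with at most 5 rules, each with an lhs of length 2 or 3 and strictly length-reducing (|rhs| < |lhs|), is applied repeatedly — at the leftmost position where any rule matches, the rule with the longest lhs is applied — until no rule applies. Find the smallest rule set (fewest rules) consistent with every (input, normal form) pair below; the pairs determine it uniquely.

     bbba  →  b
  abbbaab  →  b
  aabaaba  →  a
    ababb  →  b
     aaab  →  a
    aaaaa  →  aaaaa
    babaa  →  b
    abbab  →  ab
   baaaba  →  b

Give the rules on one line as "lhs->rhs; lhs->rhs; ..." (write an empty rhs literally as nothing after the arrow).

aab->; abb->; ba->b; bb->b

  | bbba => bba => ba => b
  | abbbaab => baab => bab => bb => b
  | aabaaba => aaba => a
  | ababb => abbb => b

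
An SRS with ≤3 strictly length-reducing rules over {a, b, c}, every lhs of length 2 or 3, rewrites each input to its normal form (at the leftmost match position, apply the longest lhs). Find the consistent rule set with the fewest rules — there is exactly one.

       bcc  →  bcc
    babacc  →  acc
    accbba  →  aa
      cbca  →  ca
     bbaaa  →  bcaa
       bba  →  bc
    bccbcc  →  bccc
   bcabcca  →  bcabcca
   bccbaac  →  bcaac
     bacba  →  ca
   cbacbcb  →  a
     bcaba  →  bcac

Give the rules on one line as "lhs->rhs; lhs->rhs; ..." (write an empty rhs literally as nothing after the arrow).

ba->c; cb->

  | bcc
  | babacc => cbacc => acc
  | accbba => acba => aa
  | cbca => ca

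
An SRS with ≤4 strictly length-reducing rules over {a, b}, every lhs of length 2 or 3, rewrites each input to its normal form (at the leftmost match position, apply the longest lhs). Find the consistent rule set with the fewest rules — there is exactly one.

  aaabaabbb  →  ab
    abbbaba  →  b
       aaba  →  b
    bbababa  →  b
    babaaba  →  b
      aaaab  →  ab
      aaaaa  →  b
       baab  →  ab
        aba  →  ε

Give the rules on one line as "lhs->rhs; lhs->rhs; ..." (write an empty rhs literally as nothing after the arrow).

aa->b; aba->; bb->a

  | aaabaabbb => babaabbb => babbb => baab => bbb => ab
  | abbbaba => aababa => bbaba => aaba => bba => aa => b
  | aaba => bba => aa => b
  | bbababa => aababa => bbaba => aaba => bba => aa => b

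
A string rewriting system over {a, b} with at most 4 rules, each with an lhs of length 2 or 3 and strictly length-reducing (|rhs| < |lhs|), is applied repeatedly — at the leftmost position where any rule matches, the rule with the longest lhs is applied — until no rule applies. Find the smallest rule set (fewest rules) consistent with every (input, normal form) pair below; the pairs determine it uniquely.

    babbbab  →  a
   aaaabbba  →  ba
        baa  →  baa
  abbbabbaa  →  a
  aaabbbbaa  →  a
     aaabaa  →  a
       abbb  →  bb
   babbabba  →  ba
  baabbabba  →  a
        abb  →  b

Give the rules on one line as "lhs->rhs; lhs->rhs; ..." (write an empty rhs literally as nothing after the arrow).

  | babbbab => abbab => bab => a
  | aaaabbba => babbba => abba => ba
  | baa
  | abbbabbaa => bbabbaa => abbbaa => bbaa => aba => a

aaa->b; ab->; bab->a; bba->ab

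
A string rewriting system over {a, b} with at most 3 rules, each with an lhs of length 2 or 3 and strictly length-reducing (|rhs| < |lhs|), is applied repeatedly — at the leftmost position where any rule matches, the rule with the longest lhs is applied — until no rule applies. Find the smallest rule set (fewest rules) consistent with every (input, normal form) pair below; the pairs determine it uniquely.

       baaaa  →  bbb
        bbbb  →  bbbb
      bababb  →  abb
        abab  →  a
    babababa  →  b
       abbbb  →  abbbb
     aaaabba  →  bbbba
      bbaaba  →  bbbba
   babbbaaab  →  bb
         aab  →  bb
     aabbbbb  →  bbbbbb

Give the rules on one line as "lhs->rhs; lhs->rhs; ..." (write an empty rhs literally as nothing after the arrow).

aa->b; bab->

  | baaaa => bbaa => bbb
  | bbbb
  | bababb => abb
  | abab => a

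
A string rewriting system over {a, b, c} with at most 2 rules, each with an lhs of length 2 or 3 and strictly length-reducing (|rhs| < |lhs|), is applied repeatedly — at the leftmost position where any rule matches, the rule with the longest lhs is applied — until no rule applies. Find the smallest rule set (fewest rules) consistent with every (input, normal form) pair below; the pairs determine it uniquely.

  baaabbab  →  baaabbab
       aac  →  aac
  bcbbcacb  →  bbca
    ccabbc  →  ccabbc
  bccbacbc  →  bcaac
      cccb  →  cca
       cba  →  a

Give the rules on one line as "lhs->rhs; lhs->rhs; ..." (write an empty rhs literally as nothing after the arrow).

cb->; ccb->ca

  | baaabbab
  | aac
  | bcbbcacb => bbcacb => bbca
  | ccabbc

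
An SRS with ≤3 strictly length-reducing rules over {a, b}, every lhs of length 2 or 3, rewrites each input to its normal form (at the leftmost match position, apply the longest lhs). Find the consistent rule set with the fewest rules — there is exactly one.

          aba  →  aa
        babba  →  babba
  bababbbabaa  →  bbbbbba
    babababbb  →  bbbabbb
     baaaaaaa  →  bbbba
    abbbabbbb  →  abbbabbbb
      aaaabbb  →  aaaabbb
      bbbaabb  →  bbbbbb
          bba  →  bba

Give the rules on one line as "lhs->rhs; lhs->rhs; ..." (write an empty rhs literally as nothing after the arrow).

  | aba => aa
  | babba
  | bababbbabaa => baabbbabaa => bbbbbabaa => bbbbbaaa => bbbbbba
  | babababbb => baababbb => bbbabbb

aba->aa; baa->bb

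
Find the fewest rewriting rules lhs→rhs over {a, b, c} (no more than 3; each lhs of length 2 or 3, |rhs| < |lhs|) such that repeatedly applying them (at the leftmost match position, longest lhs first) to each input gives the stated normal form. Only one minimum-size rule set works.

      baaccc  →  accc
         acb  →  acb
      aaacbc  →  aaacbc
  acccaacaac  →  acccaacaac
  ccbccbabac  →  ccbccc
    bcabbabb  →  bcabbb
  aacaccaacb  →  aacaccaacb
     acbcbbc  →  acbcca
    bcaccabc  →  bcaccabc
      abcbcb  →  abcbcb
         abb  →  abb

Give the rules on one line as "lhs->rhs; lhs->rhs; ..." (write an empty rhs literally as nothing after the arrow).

ba->; bbc->ca

  | baaccc => accc
  | acb
  | aaacbc
  | acccaacaac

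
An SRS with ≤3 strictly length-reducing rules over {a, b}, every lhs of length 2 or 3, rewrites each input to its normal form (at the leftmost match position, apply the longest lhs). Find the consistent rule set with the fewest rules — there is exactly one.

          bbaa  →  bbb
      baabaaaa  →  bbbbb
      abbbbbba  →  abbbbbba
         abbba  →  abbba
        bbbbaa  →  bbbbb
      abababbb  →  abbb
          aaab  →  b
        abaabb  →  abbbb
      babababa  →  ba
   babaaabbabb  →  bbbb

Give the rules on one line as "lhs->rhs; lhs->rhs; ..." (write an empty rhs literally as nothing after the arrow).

aa->b; bab->b

  | bbaa => bbb
  | baabaaaa => bbbaaaa => bbbbaa => bbbbb
  | abbbbbba
  | abbba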